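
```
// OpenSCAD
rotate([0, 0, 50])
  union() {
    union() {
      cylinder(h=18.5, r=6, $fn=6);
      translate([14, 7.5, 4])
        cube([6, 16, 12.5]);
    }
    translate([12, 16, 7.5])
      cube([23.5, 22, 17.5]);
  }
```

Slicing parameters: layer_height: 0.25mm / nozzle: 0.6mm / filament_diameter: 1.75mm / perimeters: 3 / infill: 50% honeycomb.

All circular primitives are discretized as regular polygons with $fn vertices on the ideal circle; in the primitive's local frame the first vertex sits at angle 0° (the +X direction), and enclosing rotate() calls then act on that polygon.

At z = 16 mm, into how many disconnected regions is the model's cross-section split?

2

At z = 16 mm: the r=6 cylinder contributes a regular 6-gon of circumradius 6; the cube at (14, 7.5) (footprint 6×16) is included at this height; Merging all regions: the 2 present regions are separate (no shared area or edge), so areas and boundary lengths simply add and each stays a separate island — 2 connected regions; the cube at (12, 16) is present — its section is the full 23.5×22 rectangle; Taking the union: the regions partially overlap (shared area 45.00 mm²), so overlapping operands fuse into one piece — 2 connected regions; (whole slice rotated 50° about Z — lengths, areas and connectivity unchanged). The result has 2 disconnected regions.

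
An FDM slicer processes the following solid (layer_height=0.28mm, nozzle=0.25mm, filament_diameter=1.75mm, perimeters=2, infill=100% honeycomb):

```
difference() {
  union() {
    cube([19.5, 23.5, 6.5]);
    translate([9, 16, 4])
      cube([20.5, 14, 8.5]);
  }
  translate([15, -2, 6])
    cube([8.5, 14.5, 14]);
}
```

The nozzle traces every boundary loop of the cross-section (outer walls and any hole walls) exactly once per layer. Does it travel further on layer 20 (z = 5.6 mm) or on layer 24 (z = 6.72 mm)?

layer 20 (z = 5.6 mm)

Layer 20 (z = 5.6): the cube (footprint 19.5×23.5) is included at this height (perimeter 86.00 mm); the cube at (9, 16) (footprint 20.5×14) is included at this height (perimeter 69.00 mm); Merging all regions: the regions partially overlap (shared area 78.75 mm²), so the edge portions inside another operand are dropped and the merged outline is re-measured after clipping — boundary = 119.00 mm; the cube at (15, -2) does not reach this height (z outside [6, 20]); Subtracting the remaining from the first: none of the subtracted shapes is present at this height, so the result so far is unchanged — boundary = 119.00 mm. So its perimeter = 119.00 mm. Layer 24 (z = 6.72): the cube is absent (z outside [0, 6.5]); the cube at (9, 16) (footprint 20.5×14) is included at this height (perimeter 69.00 mm); Combining (union): only the 20.5×14 cube at (9, 16) is present, so the union is just that shape — boundary = 69.00 mm; the cube at (15, -2) (footprint 8.5×14.5) is included at this height (perimeter 46.00 mm); Taking the first minus the rest: starting from the result so far, the 8.5×14.5 cube at (15, -2) misses the remaining region (no effect) — boundary = 69.00 mm. So its perimeter = 69.00 mm. Layer 20 is larger (119.00 vs 69.00 mm).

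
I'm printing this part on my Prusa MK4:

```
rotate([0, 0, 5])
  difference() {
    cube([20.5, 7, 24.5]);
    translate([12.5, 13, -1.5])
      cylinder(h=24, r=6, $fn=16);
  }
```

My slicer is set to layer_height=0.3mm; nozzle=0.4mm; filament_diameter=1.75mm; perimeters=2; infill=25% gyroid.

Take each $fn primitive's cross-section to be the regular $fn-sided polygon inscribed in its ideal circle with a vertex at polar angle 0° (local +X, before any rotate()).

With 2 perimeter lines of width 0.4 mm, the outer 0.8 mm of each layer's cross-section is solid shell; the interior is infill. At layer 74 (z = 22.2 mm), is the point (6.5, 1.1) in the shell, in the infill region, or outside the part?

shell

At z = 22.2 mm: the 20.5×7 cube contributes its full rectangle; the r=6 cylinder at (12.5, 13) gives a regular 16-gon of circumradius 6 (constant along its height); Subtracting the remaining from the first: starting from the 20.5×7 cube, the r=6 cylinder at (12.5, 13) misses the remaining region (no effect) — 1 connected region; (rotated 5° about Z; rotation is an isometry so areas/perimeters/island counts are preserved). Overall, the cross-section is a single solid region. Undo the 5° rotation: the query point maps to (6.571, 0.529) in the un-rotated model frame. The nearest boundary edge runs (20.50, 0.00)→(0.00, 0.00); distance from the point to it = 0.53 mm. The point is inside the cross-section, 0.53 mm from the nearest boundary — within the 0.8 mm shell band (2 × 0.4).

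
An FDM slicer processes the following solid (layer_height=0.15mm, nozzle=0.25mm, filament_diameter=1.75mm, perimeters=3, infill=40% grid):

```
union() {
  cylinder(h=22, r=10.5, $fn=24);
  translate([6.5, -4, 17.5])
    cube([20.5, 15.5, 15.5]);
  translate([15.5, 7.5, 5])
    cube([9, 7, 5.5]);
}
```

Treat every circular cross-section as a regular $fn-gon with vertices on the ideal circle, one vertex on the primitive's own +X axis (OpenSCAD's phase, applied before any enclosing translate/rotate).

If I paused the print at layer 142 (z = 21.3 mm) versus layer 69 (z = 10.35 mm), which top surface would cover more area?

Layer 142 (z = 21.3): the cylinder: section is a regular 24-gon, circumradius r=10.5 (area = (24/2)·10.500²·sin(360°/24) = 342.42 mm²); the cube at (6.5, -4) (footprint 20.5×15.5) is included at this height (area 317.75 mm²); the cube at (15.5, 7.5) is absent (z outside [5, 10.5]); Taking the union: the regions partially overlap — summed areas 660.17 mm² minus the doubly-counted overlap 37.15 mm² gives 623.02 mm² — area = 623.02 mm². So its area = 623.02 mm². Layer 69 (z = 10.35): the cylinder: section is a regular 24-gon, circumradius r=10.5 (area = (24/2)·10.500²·sin(360°/24) = 342.42 mm²); the cube at (6.5, -4) is absent (z outside [17.5, 33]); the cube at (15.5, 7.5) is present — its section is the full 9×7 rectangle (area 63.00 mm²); Merging all regions: the 2 present regions are separate (no shared area or edge), so areas and boundary lengths simply add and each stays a separate island — area = 405.42 mm². So its area = 405.42 mm². Layer 142 is larger (623.02 vs 405.42 mm²).

layer 142 (z = 21.3 mm)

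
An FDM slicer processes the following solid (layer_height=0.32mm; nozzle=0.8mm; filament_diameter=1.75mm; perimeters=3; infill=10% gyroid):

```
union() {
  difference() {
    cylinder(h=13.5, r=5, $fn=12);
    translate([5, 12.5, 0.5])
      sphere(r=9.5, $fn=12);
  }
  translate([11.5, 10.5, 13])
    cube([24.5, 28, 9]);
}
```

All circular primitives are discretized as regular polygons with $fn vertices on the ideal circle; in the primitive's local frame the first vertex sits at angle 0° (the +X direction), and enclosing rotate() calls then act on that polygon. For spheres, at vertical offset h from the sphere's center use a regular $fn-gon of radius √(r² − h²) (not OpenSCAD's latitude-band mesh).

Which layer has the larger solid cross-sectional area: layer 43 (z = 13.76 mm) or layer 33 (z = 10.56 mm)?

layer 43 (z = 13.76 mm)

Layer 43 (z = 13.76): the cylinder is not intersected at this z (z outside [0, 13.5]); the sphere at (5, 12.5) does not reach this height (|z−center|=13.260 > r=9.5); After the difference (first − rest): the first operand is absent here, so nothing remains; the 24.5×28 cube at (11.5, 10.5) contributes its full rectangle (area 686.00 mm²); Combining (union): only the 24.5×28 cube at (11.5, 10.5) is present, so the union is just that shape — area = 686.00 mm². So its area = 686.00 mm². Layer 33 (z = 10.56): the r=5 cylinder contributes a regular 12-gon of circumradius 5 (area = (12/2)·5.000²·sin(360°/12) = 75.00 mm²); the sphere at (5, 12.5) does not reach this height (|z−center|=10.060 > r=9.5); Subtracting the remaining from the first: none of the subtracted shapes is present at this height, so the r=5 cylinder is unchanged — area = 75.00 mm²; the cube at (11.5, 10.5) does not reach this height (z outside [13, 22]); Taking the union: only that combined region is present, so the union is just that shape — area = 75.00 mm². So its area = 75.00 mm². Layer 43 is larger (686.00 vs 75.00 mm²).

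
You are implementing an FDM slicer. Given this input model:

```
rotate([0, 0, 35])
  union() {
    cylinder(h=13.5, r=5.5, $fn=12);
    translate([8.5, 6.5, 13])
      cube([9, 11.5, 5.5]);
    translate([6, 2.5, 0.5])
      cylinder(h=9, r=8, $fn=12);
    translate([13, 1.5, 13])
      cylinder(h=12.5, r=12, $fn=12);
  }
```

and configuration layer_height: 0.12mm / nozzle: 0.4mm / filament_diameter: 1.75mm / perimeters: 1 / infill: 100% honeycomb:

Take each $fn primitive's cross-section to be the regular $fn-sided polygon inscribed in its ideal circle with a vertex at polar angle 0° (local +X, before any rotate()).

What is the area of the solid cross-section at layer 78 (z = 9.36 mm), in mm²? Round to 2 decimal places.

At z = 9.36 mm: the cylinder: section is a regular 12-gon, circumradius r=5.5 (area = (12/2)·5.500²·sin(360°/12) = 90.75 mm²); the cube at (8.5, 6.5) does not reach this height (z outside [13, 18.5]); the r=8 cylinder at (6, 2.5) contributes a regular 12-gon of circumradius 8 (area = (12/2)·8.000²·sin(360°/12) = 192.00 mm²); the cylinder at (13, 1.5) is not intersected at this z (z outside [13, 25.5]); Taking the union: the regions partially overlap — summed areas 282.75 mm² minus the doubly-counted overlap 52.38 mm² gives 230.37 mm² — area = 230.37 mm²; (rotated 35° about Z; rotation is an isometry so areas/perimeters/island counts are preserved). Overall, the cross-section is a single solid region. Net area = 230.37 mm².

230.37 mm²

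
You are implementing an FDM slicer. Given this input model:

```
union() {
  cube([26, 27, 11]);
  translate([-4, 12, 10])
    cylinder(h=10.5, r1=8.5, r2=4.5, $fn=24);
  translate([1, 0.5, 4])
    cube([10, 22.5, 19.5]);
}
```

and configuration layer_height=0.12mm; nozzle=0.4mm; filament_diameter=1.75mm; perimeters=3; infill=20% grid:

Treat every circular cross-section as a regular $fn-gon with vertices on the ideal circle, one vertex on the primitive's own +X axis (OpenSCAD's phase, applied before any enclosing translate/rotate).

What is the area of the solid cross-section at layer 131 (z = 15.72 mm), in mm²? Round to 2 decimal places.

342.42 mm²

At z = 15.72 mm: the cube does not reach this height (z outside [0, 11]); the cone at (-4, 12) (r1=8.5→r2=4.5) has section circumradius 6.321 here — a regular 24-gon (area = (24/2)·6.321²·sin(360°/24) = 124.09 mm²); the 10×22.5 cube at (1, 0.5) contributes its full rectangle (area 225.00 mm²); Taking the union: the regions partially overlap — summed areas 349.09 mm² minus the doubly-counted overlap 6.67 mm² gives 342.42 mm² — area = 342.42 mm². Overall, the cross-section is a single solid region. Net area = 342.42 mm².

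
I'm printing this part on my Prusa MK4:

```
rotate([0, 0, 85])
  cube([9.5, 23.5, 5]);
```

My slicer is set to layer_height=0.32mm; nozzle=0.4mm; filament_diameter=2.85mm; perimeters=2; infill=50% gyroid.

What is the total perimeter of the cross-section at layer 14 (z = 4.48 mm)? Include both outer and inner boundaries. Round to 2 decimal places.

66.00 mm

At z = 4.48 mm: the cube (footprint 9.5×23.5) is included at this height (perimeter 66.00 mm); (rotated 85° about Z; rotation is an isometry so areas/perimeters/island counts are preserved). Overall, the cross-section is a single solid region. Total boundary length (outer) = 66.00 mm.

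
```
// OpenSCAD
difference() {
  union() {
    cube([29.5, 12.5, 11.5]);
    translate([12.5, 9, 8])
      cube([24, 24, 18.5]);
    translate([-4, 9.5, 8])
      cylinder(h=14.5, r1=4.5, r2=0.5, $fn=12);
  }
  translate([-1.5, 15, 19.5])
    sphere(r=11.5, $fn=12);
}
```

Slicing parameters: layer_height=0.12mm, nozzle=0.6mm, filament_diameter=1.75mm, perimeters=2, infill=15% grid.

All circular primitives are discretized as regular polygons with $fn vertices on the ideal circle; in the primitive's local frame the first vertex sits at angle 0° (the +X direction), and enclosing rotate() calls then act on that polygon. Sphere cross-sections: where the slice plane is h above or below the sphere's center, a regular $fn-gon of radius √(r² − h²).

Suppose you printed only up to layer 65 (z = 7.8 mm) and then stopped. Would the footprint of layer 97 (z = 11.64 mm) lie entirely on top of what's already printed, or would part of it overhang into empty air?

Compare the two slices. At z = 7.8: the cube is present — its section is the full 29.5×12.5 rectangle (area 368.75 mm²); the cube at (12.5, 9) is not intersected at this z (z outside [8, 26.5]); the cone at (-4, 9.5) does not reach this height (z outside [8, 22.5]); Combining (union): only the 29.5×12.5 cube is present, so the union is just that shape — area = 368.75 mm²; the sphere at (-1.5, 15) is not intersected at this z (|z−center|=11.700 > r=11.5); Taking the first minus the rest: none of the subtracted shapes is present at this height, so the result so far is unchanged — area = 368.75 mm². At z = 11.64: the cube is absent (z outside [0, 11.5]); the cube at (12.5, 9) is present — its section is the full 24×24 rectangle (area 576.00 mm²); the cone at (-4, 9.5) (r1=4.5→r2=0.5) has section circumradius 3.496 here — a regular 12-gon (area = (12/2)·3.496²·sin(360°/12) = 36.66 mm²); Merging all regions: the 2 present regions are separate (no shared area or edge), so areas and boundary lengths simply add and each stays a separate island — area = 612.66 mm²; the r=11.5 sphere at (-1.5, 15) contributes a regular 12-gon of circumradius √(11.5²−7.86²) = 8.395 (area = (12/2)·8.395²·sin(360°/12) = 211.41 mm²); Subtracting the remaining from the first: starting from that combined region (612.66 mm²), the r=11.5 sphere at (-1.5, 15) partially overlaps it — only the 31.01 mm² overlap (of its 211.41 mm²) is removed, clipping the outline — area = 581.66 mm². Checking containment: at z = 11.64 the cross-section extends beyond the z = 7.8 cross-section by about 522.16 mm².

part overhangs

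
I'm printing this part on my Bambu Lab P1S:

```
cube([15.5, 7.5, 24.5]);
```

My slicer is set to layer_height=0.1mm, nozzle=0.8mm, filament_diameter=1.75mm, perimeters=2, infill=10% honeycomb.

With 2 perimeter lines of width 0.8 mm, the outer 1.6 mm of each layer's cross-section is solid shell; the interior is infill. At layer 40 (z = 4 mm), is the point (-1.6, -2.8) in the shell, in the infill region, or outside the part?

outside

At z = 4 mm: the cube is present — its section is the full 15.5×7.5 rectangle. Overall, the cross-section is a single solid region. The nearest boundary edge runs (0.00, 0.00)→(15.50, 0.00); distance from the point to it = 3.22 mm. The point is not inside any of the regions above, so it lies outside the cross-section (3.22 mm from the nearest boundary).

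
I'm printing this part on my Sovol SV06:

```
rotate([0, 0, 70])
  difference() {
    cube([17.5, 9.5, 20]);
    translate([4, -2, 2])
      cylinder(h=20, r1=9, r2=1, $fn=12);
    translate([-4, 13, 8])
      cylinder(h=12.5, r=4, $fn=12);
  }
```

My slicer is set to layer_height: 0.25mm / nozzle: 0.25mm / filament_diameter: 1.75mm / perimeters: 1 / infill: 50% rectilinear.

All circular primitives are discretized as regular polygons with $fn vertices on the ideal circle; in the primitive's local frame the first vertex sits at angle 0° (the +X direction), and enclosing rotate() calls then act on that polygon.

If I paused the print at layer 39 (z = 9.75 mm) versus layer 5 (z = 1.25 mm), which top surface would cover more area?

Layer 39 (z = 9.75): the cube (footprint 17.5×9.5) is included at this height (area 166.25 mm²); the cone at (4, -2): at t=0.388 of its height the radius interpolates to r₁+(r₂−r₁)t = 5.900, giving a regular 12-gon of that circumradius (area = (12/2)·5.900²·sin(360°/12) = 104.43 mm²); the r=4 cylinder at (-4, 13) gives a regular 12-gon of circumradius 4 (constant along its height) (area = (12/2)·4.000²·sin(360°/12) = 48.00 mm²); After the difference (first − rest): starting from the 17.5×9.5 cube (166.25 mm²), the cone at (4, -2) partially overlaps it — only the 27.90 mm² overlap (of its 104.43 mm²) is removed, clipping the outline; the r=4 cylinder at (-4, 13) misses the remaining region (no effect) — area = 138.35 mm²; (whole slice rotated 70° about Z — lengths, areas and connectivity unchanged). So its area = 138.35 mm². Layer 5 (z = 1.25): the cube is present — its section is the full 17.5×9.5 rectangle (area 166.25 mm²); the cone at (4, -2) is absent (z outside [2, 22]); the cylinder at (-4, 13) is not intersected at this z (z outside [8, 20.5]); Taking the first minus the rest: none of the subtracted shapes is present at this height, so the 17.5×9.5 cube is unchanged — area = 166.25 mm²; (rotated 70° about Z; rotation is an isometry so areas/perimeters/island counts are preserved). So its area = 166.25 mm². Layer 5 is larger (166.25 vs 138.35 mm²).

layer 5 (z = 1.25 mm)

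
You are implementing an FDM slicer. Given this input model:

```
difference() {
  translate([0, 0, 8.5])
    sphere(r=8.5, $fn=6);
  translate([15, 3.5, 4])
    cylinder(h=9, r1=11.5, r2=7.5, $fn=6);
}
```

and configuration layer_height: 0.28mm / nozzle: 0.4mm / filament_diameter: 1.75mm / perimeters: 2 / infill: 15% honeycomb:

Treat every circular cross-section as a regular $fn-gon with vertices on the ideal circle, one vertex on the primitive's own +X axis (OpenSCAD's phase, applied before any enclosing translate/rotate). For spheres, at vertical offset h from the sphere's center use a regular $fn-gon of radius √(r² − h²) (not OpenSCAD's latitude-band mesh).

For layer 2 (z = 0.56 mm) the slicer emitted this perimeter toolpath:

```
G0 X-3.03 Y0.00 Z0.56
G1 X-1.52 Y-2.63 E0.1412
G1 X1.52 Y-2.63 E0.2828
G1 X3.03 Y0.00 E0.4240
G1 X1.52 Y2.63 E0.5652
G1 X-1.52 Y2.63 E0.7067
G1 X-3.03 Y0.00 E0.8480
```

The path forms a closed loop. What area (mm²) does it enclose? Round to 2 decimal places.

Apply the shoelace formula to the sequence of (X, Y) vertices; enclosed area = 23.93 mm².

23.93 mm²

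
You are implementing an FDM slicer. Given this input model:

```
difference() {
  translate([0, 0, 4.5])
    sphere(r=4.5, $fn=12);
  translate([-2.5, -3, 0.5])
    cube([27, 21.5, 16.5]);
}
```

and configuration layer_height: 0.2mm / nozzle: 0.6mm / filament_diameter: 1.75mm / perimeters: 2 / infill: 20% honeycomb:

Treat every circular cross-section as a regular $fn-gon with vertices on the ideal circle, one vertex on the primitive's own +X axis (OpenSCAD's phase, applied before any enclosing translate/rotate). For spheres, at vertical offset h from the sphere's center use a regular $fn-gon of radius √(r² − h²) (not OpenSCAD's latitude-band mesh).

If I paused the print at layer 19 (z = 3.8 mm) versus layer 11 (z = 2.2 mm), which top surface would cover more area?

layer 19 (z = 3.8 mm)

Layer 19 (z = 3.8): the r=4.5 sphere slices to a regular 12-gon of circumradius 4.445 (√(r²−h²) with h=0.7 from center) (area = (12/2)·4.445²·sin(360°/12) = 59.28 mm²); the cube at (-2.5, -3) (footprint 27×21.5) is included at this height (area 580.50 mm²); Taking the first minus the rest: starting from the r=4.5 sphere (59.28 mm²), the 27×21.5 cube at (-2.5, -3) partially overlaps it — only the 44.48 mm² overlap (of its 580.50 mm²) is removed, clipping the outline — area = 14.80 mm². So its area = 14.80 mm². Layer 11 (z = 2.2): the sphere: section is a regular 12-gon, circumradius = √(r²−h²) = √(4.5²−2.3²) = 3.868 (area = (12/2)·3.868²·sin(360°/12) = 44.88 mm²); the cube at (-2.5, -3) (footprint 27×21.5) is included at this height (area 580.50 mm²); Taking the first minus the rest: starting from the r=4.5 sphere (44.88 mm²), the 27×21.5 cube at (-2.5, -3) partially overlaps it — only the 37.39 mm² overlap (of its 580.50 mm²) is removed, clipping the outline — area = 7.49 mm². So its area = 7.49 mm². Layer 19 is larger (14.80 vs 7.49 mm²).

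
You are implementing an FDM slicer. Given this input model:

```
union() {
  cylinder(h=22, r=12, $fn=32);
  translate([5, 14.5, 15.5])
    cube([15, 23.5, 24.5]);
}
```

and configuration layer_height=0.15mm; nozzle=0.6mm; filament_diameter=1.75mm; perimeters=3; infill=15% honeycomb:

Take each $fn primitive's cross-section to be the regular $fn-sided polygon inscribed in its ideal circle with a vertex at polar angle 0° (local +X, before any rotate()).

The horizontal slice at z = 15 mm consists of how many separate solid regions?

1

At z = 15 mm: the r=12 cylinder gives a regular 32-gon of circumradius 12 (constant along its height); the cube at (5, 14.5) does not reach this height (z outside [15.5, 40]); Combining (union): only the r=12 cylinder is present, so the union is just that shape — 1 connected region. The result has 1 disconnected region.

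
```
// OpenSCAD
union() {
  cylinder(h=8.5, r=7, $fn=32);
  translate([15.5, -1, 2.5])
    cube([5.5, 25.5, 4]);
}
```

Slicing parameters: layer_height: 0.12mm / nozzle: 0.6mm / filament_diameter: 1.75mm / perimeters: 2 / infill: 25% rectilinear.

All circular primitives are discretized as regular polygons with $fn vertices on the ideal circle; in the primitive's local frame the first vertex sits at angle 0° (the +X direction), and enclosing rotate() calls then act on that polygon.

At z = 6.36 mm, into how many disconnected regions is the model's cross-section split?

At z = 6.36 mm: the r=7 cylinder gives a regular 32-gon of circumradius 7 (constant along its height); the cube at (15.5, -1) is present — its section is the full 5.5×25.5 rectangle; Merging all regions: the 2 present regions are separate (no shared area or edge), so areas and boundary lengths simply add and each stays a separate island — 2 connected regions. The result has 2 disconnected regions.

2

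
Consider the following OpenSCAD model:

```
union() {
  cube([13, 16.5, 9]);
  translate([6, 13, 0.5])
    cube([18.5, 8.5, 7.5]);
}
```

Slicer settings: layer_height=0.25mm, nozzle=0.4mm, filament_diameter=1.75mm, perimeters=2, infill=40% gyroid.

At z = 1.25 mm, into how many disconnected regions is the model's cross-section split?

At z = 1.25 mm: the cube (footprint 13×16.5) is included at this height; the 18.5×8.5 cube at (6, 13) contributes its full rectangle; Merging all regions: the regions partially overlap (shared area 24.50 mm²), so overlapping operands fuse into one piece — 1 connected region. The result has 1 disconnected region.

1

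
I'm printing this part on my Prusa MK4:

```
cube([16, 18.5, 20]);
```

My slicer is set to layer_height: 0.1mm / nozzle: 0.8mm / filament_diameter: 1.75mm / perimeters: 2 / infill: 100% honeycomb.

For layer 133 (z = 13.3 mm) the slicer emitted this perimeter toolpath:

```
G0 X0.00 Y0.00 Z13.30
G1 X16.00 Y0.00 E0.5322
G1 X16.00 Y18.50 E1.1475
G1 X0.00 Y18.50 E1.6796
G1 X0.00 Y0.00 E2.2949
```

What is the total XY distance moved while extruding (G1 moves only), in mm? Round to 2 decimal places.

69.00 mm

Sum the Euclidean lengths of each G1 segment: total = 69.00 mm.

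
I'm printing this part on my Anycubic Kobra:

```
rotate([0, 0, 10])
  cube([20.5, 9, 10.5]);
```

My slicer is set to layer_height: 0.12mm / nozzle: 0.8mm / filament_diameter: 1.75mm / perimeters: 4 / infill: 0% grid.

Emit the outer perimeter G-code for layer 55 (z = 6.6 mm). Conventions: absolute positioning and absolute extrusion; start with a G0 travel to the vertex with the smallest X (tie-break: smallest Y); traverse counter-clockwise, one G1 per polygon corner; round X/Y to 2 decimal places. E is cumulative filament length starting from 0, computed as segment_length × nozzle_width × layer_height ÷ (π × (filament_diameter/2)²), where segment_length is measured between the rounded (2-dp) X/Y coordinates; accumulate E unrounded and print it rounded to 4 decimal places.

At z = 6.6 mm: the 20.5×9 cube contributes its full rectangle; (whole slice rotated 10° about Z — lengths, areas and connectivity unchanged). The outline is a single polygon with 4 vertices. Extrusion per mm of travel: 0.8 × 0.12 / (π × 0.875²) = 0.039912. Accumulating E over each segment gives final E = 2.3546.

G0 X-1.56 Y8.86 Z6.60
G1 X0.00 Y0.00 E0.3591
G1 X20.19 Y3.56 E1.1773
G1 X18.63 Y12.42 E1.5364
G1 X-1.56 Y8.86 E2.3546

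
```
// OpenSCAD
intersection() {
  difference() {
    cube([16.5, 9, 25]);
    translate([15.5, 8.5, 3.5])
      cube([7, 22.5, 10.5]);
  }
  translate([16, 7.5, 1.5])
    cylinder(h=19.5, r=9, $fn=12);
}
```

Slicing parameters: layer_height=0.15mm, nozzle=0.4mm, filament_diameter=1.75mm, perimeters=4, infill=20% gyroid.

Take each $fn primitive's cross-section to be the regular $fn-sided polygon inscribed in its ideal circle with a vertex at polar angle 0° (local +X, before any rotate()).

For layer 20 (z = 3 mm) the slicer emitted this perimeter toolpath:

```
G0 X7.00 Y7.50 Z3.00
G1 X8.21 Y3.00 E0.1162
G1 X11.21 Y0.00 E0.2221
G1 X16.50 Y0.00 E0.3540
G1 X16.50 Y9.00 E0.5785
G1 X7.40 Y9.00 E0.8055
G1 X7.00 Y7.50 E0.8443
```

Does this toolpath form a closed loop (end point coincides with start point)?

yes

Start point (G0): (7.00, 7.50). End point (last G1): the path returns to the start — closed.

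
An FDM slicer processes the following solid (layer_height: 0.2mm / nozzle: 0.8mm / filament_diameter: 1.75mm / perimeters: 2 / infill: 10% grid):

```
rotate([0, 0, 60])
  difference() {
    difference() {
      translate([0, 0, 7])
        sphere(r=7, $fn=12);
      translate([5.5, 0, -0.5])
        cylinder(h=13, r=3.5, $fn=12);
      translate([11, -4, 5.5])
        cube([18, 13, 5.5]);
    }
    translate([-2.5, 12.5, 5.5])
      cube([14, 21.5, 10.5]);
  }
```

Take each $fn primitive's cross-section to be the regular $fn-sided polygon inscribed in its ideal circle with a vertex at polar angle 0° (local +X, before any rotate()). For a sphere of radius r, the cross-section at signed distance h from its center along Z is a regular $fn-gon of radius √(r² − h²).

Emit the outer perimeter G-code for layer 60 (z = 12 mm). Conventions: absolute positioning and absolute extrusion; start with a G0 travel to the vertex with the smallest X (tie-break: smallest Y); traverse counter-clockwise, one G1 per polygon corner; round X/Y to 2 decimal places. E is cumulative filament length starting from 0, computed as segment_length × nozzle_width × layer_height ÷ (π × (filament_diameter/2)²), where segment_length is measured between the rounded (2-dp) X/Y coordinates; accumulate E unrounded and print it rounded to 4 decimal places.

G0 X-4.90 Y0.00 Z12.00
G1 X-4.24 Y-2.45 E0.1688
G1 X-2.45 Y-4.24 E0.3372
G1 X0.00 Y-4.90 E0.5060
G1 X2.45 Y-4.24 E0.6747
G1 X4.24 Y-2.45 E0.8431
G1 X4.90 Y0.00 E1.0119
G1 X4.44 Y1.72 E1.1304
G1 X2.75 Y1.26 E1.2469
G1 X1.00 Y1.73 E1.3674
G1 X-0.28 Y3.01 E1.4878
G1 X-0.73 Y4.70 E1.6042
G1 X-2.45 Y4.24 E1.7226
G1 X-4.24 Y2.45 E1.8910
G1 X-4.90 Y0.00 E2.0598

At z = 12 mm: the r=7 sphere contributes a regular 12-gon of circumradius √(7²−5²) = 4.899; the r=3.5 cylinder at (5.5, 0) gives a regular 12-gon of circumradius 3.5 (constant along its height); the cube at (11, -4) is absent (z outside [5.5, 11]); Taking the first minus the rest: starting from the r=7 sphere, the r=3.5 cylinder at (5.5, 0) partially overlaps it — only the 11.21 mm² overlap (of its 36.75 mm²) is removed, clipping the outline — 1 connected region; the cube at (-2.5, 12.5) is present — its section is the full 14×21.5 rectangle; Subtracting the remaining from the first: starting from that combined region, the 14×21.5 cube at (-2.5, 12.5) misses the remaining region (no effect) — 1 connected region; (rotated 60° about Z; rotation is an isometry so areas/perimeters/island counts are preserved). The outline is a single polygon with 14 vertices. Extrusion per mm of travel: 0.8 × 0.2 / (π × 0.875²) = 0.066520. Accumulating E over each segment gives final E = 2.0598.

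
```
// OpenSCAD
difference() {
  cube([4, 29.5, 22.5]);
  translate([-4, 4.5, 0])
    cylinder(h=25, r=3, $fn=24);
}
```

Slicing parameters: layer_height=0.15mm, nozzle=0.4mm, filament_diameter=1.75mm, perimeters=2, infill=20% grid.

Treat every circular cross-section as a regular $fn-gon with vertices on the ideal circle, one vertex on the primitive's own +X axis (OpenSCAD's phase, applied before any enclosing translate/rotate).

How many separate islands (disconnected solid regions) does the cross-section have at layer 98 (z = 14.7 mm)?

At z = 14.7 mm: the 4×29.5 cube contributes its full rectangle; the r=3 cylinder at (-4, 4.5) contributes a regular 24-gon of circumradius 3; Subtracting the remaining from the first: starting from the 4×29.5 cube, the r=3 cylinder at (-4, 4.5) misses the remaining region (no effect) — 1 connected region. Overall, the cross-section is a single solid region. Island count = 1.

1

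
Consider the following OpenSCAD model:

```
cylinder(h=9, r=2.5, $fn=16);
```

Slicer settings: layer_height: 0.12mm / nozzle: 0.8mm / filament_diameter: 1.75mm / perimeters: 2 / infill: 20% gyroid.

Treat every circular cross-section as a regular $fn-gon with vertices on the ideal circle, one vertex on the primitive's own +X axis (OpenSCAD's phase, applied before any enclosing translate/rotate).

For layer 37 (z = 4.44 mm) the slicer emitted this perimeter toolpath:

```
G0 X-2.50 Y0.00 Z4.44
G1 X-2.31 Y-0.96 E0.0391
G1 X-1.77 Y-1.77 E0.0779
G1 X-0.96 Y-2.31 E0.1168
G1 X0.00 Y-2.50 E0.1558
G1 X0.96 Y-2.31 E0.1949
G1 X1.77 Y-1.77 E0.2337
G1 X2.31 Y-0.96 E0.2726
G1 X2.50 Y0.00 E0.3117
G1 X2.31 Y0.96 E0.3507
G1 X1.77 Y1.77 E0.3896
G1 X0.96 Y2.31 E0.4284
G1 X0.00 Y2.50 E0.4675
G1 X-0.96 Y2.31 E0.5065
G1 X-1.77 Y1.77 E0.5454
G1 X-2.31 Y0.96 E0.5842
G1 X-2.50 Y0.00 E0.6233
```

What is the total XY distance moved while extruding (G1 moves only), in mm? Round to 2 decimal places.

15.62 mm

Sum the Euclidean lengths of each G1 segment: total = 15.62 mm.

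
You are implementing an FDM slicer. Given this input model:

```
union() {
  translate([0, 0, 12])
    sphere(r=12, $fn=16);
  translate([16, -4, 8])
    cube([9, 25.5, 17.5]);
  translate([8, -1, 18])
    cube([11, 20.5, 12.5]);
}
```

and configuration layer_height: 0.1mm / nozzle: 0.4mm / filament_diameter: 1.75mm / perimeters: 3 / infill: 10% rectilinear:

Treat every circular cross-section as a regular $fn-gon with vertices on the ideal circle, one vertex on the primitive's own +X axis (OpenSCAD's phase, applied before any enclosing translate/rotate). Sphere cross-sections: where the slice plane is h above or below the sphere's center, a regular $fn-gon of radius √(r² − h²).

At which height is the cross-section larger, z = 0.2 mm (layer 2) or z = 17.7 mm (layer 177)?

layer 177 (z = 17.7 mm)

Layer 2 (z = 0.2): the r=12 sphere slices to a regular 16-gon of circumradius 2.182 (√(r²−h²) with h=11.8 from center) (area = (16/2)·2.182²·sin(360°/16) = 14.57 mm²); the cube at (16, -4) is absent (z outside [8, 25.5]); the cube at (8, -1) does not reach this height (z outside [18, 30.5]); Taking the union: only the r=12 sphere is present, so the union is just that shape — area = 14.57 mm². So its area = 14.57 mm². Layer 177 (z = 17.7): the sphere: section is a regular 16-gon, circumradius = √(r²−h²) = √(12²−5.7²) = 10.560 (area = (16/2)·10.560²·sin(360°/16) = 341.38 mm²); the 9×25.5 cube at (16, -4) contributes its full rectangle (area 229.50 mm²); the cube at (8, -1) is absent (z outside [18, 30.5]); Taking the union: the 2 present regions are separate (no shared area or edge), so areas and boundary lengths simply add and each stays a separate island — area = 570.88 mm². So its area = 570.88 mm². Layer 177 is larger (570.88 vs 14.57 mm²).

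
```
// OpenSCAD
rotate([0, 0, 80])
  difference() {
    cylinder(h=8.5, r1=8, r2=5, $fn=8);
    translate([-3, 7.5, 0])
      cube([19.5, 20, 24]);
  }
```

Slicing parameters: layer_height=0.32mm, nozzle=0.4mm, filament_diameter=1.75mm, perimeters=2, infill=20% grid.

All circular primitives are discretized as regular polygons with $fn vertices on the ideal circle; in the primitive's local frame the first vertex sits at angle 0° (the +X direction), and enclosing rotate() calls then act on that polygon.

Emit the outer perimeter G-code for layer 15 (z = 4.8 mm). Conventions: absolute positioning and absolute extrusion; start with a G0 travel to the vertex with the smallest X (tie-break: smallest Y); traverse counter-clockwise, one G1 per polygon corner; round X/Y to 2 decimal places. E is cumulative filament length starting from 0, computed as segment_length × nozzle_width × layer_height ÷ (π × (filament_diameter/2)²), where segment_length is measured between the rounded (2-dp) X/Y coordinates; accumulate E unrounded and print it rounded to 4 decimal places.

At z = 4.8 mm: the cone (r1=8→r2=5) has section circumradius 6.306 here — a regular 8-gon; the cube at (-3, 7.5) (footprint 19.5×20) is included at this height; Taking the first minus the rest: starting from the cone, the 19.5×20 cube at (-3, 7.5) misses the remaining region (no effect) — 1 connected region; (whole slice rotated 80° about Z — lengths, areas and connectivity unchanged). The outline is a single polygon with 8 vertices. Extrusion per mm of travel: 0.4 × 0.32 / (π × 0.875²) = 0.053216. Accumulating E over each segment gives final E = 2.0557.

G0 X-6.21 Y1.10 Z4.80
G1 X-5.17 Y-3.62 E0.2572
G1 X-1.10 Y-6.21 E0.5139
G1 X3.62 Y-5.17 E0.7711
G1 X6.21 Y-1.10 E1.0279
G1 X5.17 Y3.62 E1.2851
G1 X1.10 Y6.21 E1.5418
G1 X-3.62 Y5.17 E1.7990
G1 X-6.21 Y1.10 E2.0557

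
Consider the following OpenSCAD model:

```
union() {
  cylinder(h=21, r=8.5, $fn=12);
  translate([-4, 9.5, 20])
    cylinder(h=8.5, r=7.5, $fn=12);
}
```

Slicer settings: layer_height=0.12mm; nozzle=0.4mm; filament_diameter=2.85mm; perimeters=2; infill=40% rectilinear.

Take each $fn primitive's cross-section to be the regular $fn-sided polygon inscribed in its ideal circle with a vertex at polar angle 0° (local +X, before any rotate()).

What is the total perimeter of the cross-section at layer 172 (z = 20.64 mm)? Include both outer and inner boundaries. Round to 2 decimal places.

At z = 20.64 mm: the r=8.5 cylinder contributes a regular 12-gon of circumradius 8.5 (perimeter = 2·12·8.500·sin(180°/12) = 52.80 mm); the r=7.5 cylinder at (-4, 9.5) gives a regular 12-gon of circumradius 7.5 (constant along its height) (perimeter = 2·12·7.500·sin(180°/12) = 46.59 mm); Merging all regions: the regions partially overlap (shared area 43.27 mm²), so the edge portions inside another operand are dropped and the merged outline is re-measured after clipping — boundary = 72.56 mm. Overall, the cross-section is a single solid region. Total boundary length (outer) = 72.56 mm.

72.56 mm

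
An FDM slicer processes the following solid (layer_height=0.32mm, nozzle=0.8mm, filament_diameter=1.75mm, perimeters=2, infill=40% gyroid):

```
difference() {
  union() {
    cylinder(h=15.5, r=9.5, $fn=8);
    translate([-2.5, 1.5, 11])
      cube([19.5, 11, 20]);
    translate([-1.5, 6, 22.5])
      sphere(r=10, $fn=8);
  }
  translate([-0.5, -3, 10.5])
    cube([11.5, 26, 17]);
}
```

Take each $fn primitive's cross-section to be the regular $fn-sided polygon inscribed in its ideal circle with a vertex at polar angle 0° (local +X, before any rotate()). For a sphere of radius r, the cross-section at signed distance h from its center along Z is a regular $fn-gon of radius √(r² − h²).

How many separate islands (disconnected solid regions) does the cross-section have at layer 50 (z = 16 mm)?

At z = 16 mm: the cylinder is not intersected at this z (z outside [0, 15.5]); the cube at (-2.5, 1.5) (footprint 19.5×11) is included at this height; the r=10 sphere at (-1.5, 6) contributes a regular 8-gon of circumradius √(10²−6.5²) = 7.599; Combining (union): the regions partially overlap (shared area 80.38 mm²), so overlapping operands fuse into one piece — 1 connected region; the cube at (-0.5, -3) is present — its section is the full 11.5×26 rectangle; Subtracting the remaining from the first: starting from that combined region, the 11.5×26 cube at (-0.5, -3) partially overlaps it — only the 135.01 mm² overlap (of its 299.00 mm²) is removed, clipping the outline — 2 connected regions. Overall, the cross-section has 2 separate islands. Island count = 2.

2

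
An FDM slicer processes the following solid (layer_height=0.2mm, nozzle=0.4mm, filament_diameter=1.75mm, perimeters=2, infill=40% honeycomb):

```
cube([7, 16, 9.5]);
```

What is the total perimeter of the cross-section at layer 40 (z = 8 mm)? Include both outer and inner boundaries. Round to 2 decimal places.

At z = 8 mm: the cube is present — its section is the full 7×16 rectangle (perimeter 46.00 mm). Overall, the cross-section is a single solid region. Total boundary length (outer) = 46.00 mm.

46.00 mm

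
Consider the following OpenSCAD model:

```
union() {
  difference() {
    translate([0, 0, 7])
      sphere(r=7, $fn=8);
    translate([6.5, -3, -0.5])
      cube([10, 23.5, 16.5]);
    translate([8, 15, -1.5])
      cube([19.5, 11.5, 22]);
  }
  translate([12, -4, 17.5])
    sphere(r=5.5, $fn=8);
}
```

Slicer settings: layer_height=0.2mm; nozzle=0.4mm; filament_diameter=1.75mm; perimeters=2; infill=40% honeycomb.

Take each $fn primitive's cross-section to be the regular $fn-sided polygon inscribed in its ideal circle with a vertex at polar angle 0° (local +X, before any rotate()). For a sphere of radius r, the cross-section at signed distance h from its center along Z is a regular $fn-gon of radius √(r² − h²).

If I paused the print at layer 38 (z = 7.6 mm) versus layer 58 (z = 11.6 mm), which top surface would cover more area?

Layer 38 (z = 7.6): the r=7 sphere slices to a regular 8-gon of circumradius 6.974 (√(r²−h²) with h=0.6 from center) (area = (8/2)·6.974²·sin(360°/8) = 137.57 mm²); the cube at (6.5, -3) is present — its section is the full 10×23.5 rectangle (area 235.00 mm²); the 19.5×11.5 cube at (8, 15) contributes its full rectangle (area 224.25 mm²); Subtracting the remaining from the first: starting from the r=7 sphere (137.57 mm²), the 10×23.5 cube at (6.5, -3) partially overlaps it — only the 0.54 mm² overlap (of its 235.00 mm²) is removed, clipping the outline; the 19.5×11.5 cube at (8, 15) misses the remaining region (no effect) — area = 137.03 mm²; the sphere at (12, -4) is absent (|z−center|=9.900 > r=5.5); Combining (union): only the result so far is present, so the union is just that shape — area = 137.03 mm². So its area = 137.03 mm². Layer 58 (z = 11.6): the r=7 sphere contributes a regular 8-gon of circumradius √(7²−4.6²) = 5.276 (area = (8/2)·5.276²·sin(360°/8) = 78.74 mm²); the 10×23.5 cube at (6.5, -3) contributes its full rectangle (area 235.00 mm²); the cube at (8, 15) is present — its section is the full 19.5×11.5 rectangle (area 224.25 mm²); After the difference (first − rest): starting from the r=7 sphere (78.74 mm²), the 10×23.5 cube at (6.5, -3) misses the remaining region (no effect); the 19.5×11.5 cube at (8, 15) misses the remaining region (no effect) — area = 78.74 mm²; the sphere at (12, -4) is absent (|z−center|=5.900 > r=5.5); Merging all regions: only that combined region is present, so the union is just that shape — area = 78.74 mm². So its area = 78.74 mm². Layer 38 is larger (137.03 vs 78.74 mm²).

layer 38 (z = 7.6 mm)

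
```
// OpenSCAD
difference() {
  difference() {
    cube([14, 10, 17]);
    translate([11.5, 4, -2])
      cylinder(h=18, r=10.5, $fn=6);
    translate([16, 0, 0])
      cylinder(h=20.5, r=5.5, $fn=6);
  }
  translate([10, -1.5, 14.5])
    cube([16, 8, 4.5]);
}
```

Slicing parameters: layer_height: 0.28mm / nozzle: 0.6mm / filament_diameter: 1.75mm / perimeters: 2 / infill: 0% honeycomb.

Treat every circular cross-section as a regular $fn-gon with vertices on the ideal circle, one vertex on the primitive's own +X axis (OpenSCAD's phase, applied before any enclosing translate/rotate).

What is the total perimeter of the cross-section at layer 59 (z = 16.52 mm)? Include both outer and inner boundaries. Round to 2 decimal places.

At z = 16.52 mm: the cube is present — its section is the full 14×10 rectangle (perimeter 48.00 mm); the cylinder at (11.5, 4) does not reach this height (z outside [-2, 16]); the cylinder at (16, 0): section is a regular 6-gon, circumradius r=5.5 (perimeter = 2·6·5.500·sin(180°/6) = 33.00 mm); Subtracting the remaining from the first: starting from the 14×10 cube, the r=5.5 cylinder at (16, 0) partially overlaps it — only the 10.12 mm² overlap (of its 78.59 mm²) is removed, clipping the outline — boundary = 45.99 mm; the 16×8 cube at (10, -1.5) contributes its full rectangle (perimeter 48.00 mm); Taking the first minus the rest: starting from that combined region, the 16×8 cube at (10, -1.5) partially overlaps it — only the 15.88 mm² overlap (of its 128.00 mm²) is removed, clipping the outline — boundary = 48.00 mm. Overall, the cross-section is a single solid region. Total boundary length (outer) = 48.00 mm.

48.00 mm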